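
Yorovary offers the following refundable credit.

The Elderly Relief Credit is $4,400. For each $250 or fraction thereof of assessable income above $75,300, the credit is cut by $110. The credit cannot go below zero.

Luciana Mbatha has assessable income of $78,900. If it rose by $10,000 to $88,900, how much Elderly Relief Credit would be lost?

At $78,900 — income exceeds $75,300 by $3,600, which is 15 full-or-partial $250 increments; reduction = 15 × $110 = $1,650, leaving $2,750.
At $88,900 — income exceeds $75,300 by $13,600 → 55 increments × $110 = $6,050 ≥ base, so the credit is $0.
Lost: $2,750 − $0 = $2,750.

$2,750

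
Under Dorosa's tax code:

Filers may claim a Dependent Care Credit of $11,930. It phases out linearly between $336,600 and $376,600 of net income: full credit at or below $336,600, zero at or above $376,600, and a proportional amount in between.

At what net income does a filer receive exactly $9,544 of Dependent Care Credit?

$344,600

$9,544 is 9,544/11,930 of the full $11,930, so 2,386/11,930 of the $40,000 range has been used: income = $336,600 + $40,000 × 2,386/11,930 = $344,600.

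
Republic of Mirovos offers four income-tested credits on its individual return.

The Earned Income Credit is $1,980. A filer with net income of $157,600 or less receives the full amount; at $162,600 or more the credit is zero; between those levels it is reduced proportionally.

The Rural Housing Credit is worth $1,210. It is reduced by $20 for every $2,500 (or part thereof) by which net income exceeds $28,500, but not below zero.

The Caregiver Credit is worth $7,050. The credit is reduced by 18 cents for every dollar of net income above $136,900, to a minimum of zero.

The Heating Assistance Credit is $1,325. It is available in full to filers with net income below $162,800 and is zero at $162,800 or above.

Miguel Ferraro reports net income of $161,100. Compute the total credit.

$4,743

Earned Income Credit: $161,100 is $3,500 into a $5,000 phase-out range, leaving 1,500/5,000 of the credit: $1,980 × 1,500/5,000 = $594.
Rural Housing Credit: income exceeds $28,500 by $132,600, which is 54 full-or-partial $2,500 increments; reduction = 54 × $20 = $1,080, leaving $130.
Caregiver Credit: 18% of the $24,200 excess over $136,900 is $4,356; credit = $7,050 − $4,356 = $2,694.
Heating Assistance Credit: $161,100 is below the $162,800 cutoff, so the full $1,325 applies.
Total: $594 + $130 + $2,694 + $1,325 = $4,743.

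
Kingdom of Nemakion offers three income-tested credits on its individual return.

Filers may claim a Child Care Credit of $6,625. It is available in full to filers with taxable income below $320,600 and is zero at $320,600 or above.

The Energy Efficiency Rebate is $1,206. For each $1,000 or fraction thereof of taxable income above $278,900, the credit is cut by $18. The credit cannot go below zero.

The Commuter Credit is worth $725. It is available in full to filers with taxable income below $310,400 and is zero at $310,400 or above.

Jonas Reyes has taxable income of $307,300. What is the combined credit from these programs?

Child Care Credit: $307,300 is below the $320,600 cutoff, so the full $6,625 applies.
Energy Efficiency Rebate: income exceeds $278,900 by $28,400, which is 29 full-or-partial $1,000 increments; reduction = 29 × $18 = $522, leaving $684.
Commuter Credit: $307,300 is below the $310,400 cutoff, so the full $725 applies.
Total: $6,625 + $684 + $725 = $8,034.

$8,034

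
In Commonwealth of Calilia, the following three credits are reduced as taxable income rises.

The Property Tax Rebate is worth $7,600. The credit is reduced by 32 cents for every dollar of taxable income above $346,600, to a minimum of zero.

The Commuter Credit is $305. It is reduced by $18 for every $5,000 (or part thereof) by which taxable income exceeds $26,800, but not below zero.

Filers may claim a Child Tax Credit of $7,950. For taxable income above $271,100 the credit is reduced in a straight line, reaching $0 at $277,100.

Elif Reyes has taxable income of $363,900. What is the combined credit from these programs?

Property Tax Rebate: 32% of the $17,300 excess over $346,600 is $5,536; credit = $7,600 − $5,536 = $2,064.
Commuter Credit: income exceeds $26,800 by $337,100 → 68 increments × $18 = $1,224 ≥ base, so the credit is $0.
Child Tax Credit: $363,900 is at or above $277,100, so the credit is $0.
Total: $2,064 + $0 + $0 = $2,064.

$2,064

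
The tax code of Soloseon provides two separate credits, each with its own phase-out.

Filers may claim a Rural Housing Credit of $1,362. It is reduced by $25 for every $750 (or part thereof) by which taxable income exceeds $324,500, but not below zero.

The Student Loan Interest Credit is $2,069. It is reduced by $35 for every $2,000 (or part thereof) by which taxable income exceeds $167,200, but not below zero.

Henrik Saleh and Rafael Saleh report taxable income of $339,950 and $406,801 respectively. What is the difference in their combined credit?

$837

Henrik ($339,950): Rural Housing Credit: income exceeds $324,500 by $15,450, which is 21 full-or-partial $750 increments; reduction = 21 × $25 = $525, leaving $837. Student Loan Interest Credit: income exceeds $167,200 by $172,750 → 87 increments × $35 = $3,045 ≥ base, so the credit is $0. total $837 + $0 = $837
Rafael ($406,801): Rural Housing Credit: income exceeds $324,500 by $82,301 → 110 increments × $25 = $2,750 ≥ base, so the credit is $0. Student Loan Interest Credit: income exceeds $167,200 by $239,601 → 120 increments × $35 = $4,200 ≥ base, so the credit is $0. total $0 + $0 = $0
Difference: |$837 − $0| = $837.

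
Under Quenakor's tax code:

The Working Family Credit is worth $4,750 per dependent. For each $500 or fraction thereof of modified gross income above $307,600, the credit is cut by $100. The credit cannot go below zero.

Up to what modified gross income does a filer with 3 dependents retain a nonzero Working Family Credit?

$378,600

Full credit = 3 × $4,750 = $14,250.
After 142 increments the reduction is 142 × $100 = $14,200, leaving $50; one more increment wipes it out. Increment 142 ends at excess 142 × $500 = $71,000, so the highest qualifying income is $307,600 + $71,000 = $378,600.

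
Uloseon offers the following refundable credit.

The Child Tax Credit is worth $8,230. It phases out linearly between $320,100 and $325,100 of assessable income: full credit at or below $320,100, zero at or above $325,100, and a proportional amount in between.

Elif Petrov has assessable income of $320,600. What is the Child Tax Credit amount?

Child Tax Credit: $320,600 is $500 into a $5,000 phase-out range, leaving 4,500/5,000 of the credit: $8,230 × 4,500/5,000 = $7,407.

$7,407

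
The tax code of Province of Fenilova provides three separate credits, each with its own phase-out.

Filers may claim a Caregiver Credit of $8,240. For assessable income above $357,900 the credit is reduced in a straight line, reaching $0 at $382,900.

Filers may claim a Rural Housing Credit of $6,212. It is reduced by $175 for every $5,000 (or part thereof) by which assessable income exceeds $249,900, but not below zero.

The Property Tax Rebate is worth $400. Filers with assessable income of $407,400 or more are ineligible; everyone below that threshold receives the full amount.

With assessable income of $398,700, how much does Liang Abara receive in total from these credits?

Caregiver Credit: $398,700 is at or above $382,900, so the credit is $0.
Rural Housing Credit: income exceeds $249,900 by $148,800, which is 30 full-or-partial $5,000 increments; reduction = 30 × $175 = $5,250, leaving $962.
Property Tax Rebate: $398,700 is below the $407,400 cutoff, so the full $400 applies.
Total: $0 + $962 + $400 = $1,362.

$1,362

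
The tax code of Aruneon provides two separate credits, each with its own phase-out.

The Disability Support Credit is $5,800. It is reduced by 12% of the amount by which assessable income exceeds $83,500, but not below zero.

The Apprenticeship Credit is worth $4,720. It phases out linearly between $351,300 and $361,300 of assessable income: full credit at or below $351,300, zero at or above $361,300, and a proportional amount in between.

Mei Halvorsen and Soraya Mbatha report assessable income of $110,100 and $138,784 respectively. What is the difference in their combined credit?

Mei ($110,100): Disability Support Credit: 12% of the $26,600 excess over $83,500 is $3,192; credit = $5,800 − $3,192 = $2,608. Apprenticeship Credit: $110,100 is at or below the $351,300 threshold, so the full $4,720 applies. total $2,608 + $4,720 = $7,328
Soraya ($138,784): Disability Support Credit: 12% of the $55,284 excess over $83,500 is $6,634.08 ≥ base, so the credit is $0. Apprenticeship Credit: $138,784 is at or below the $351,300 threshold, so the full $4,720 applies. total $0 + $4,720 = $4,720
Difference: |$7,328 − $4,720| = $2,608.

$2,608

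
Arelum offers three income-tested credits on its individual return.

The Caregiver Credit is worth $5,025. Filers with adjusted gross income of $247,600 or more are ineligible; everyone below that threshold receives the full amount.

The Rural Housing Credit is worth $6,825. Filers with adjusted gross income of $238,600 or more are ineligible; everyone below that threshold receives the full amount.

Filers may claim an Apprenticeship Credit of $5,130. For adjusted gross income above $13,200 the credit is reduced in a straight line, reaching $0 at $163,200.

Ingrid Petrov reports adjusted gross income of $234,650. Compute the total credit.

Caregiver Credit: $234,650 is below the $247,600 cutoff, so the full $5,025 applies.
Rural Housing Credit: $234,650 is below the $238,600 cutoff, so the full $6,825 applies.
Apprenticeship Credit: $234,650 is at or above $163,200, so the credit is $0.
Total: $5,025 + $6,825 + $0 = $11,850.

$11,850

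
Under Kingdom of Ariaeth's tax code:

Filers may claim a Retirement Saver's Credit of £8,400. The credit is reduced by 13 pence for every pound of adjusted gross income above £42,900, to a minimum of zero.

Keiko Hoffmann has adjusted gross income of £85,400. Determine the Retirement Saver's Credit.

Retirement Saver's Credit: 13% of the £42,500 excess over £42,900 is £5,525; credit = £8,400 − £5,525 = £2,875.

£2,875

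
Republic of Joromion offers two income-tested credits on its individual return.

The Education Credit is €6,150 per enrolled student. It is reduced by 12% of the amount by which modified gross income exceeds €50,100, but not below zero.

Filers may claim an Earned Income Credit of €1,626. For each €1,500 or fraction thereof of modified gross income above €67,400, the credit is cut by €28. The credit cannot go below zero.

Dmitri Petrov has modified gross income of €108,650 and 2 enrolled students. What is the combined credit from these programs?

€6,116

Education Credit: base = 2 × €6,150 = €12,300. 12% of the €58,550 excess over €50,100 is €7,026; credit = €12,300 − €7,026 = €5,274.
Earned Income Credit: income exceeds €67,400 by €41,250, which is 28 full-or-partial €1,500 increments; reduction = 28 × €28 = €784, leaving €842.
Total: €5,274 + €842 = €6,116.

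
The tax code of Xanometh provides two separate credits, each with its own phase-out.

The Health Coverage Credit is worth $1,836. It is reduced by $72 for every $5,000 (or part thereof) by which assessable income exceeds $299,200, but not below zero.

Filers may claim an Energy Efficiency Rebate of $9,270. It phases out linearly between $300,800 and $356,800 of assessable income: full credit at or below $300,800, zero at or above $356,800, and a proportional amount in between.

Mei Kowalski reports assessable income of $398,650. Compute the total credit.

$396

Health Coverage Credit: income exceeds $299,200 by $99,450, which is 20 full-or-partial $5,000 increments; reduction = 20 × $72 = $1,440, leaving $396.
Energy Efficiency Rebate: $398,650 is at or above $356,800, so the credit is $0.
Total: $396 + $0 = $396.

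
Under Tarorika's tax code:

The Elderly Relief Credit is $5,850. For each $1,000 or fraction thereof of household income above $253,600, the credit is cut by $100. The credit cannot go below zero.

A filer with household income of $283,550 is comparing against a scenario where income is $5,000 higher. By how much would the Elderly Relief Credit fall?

$500

At $283,550 — income exceeds $253,600 by $29,950, which is 30 full-or-partial $1,000 increments; reduction = 30 × $100 = $3,000, leaving $2,850.
At $288,550 — income exceeds $253,600 by $34,950, which is 35 full-or-partial $1,000 increments; reduction = 35 × $100 = $3,500, leaving $2,350.
Lost: $2,850 − $2,350 = $500.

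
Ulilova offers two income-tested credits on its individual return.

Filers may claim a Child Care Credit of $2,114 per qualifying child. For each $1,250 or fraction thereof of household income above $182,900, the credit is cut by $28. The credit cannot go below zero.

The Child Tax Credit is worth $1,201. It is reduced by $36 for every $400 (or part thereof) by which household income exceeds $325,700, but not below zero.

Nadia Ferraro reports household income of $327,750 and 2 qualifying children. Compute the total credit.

Child Care Credit: base = 2 × $2,114 = $4,228. income exceeds $182,900 by $144,850, which is 116 full-or-partial $1,250 increments; reduction = 116 × $28 = $3,248, leaving $980.
Child Tax Credit: income exceeds $325,700 by $2,050, which is 6 full-or-partial $400 increments; reduction = 6 × $36 = $216, leaving $985.
Total: $980 + $985 = $1,965.

$1,965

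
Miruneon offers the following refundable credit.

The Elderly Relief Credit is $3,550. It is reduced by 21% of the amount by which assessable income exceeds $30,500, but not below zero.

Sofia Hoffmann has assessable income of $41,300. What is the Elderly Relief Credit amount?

Elderly Relief Credit: 21% of the $10,800 excess over $30,500 is $2,268; credit = $3,550 − $2,268 = $1,282.

$1,282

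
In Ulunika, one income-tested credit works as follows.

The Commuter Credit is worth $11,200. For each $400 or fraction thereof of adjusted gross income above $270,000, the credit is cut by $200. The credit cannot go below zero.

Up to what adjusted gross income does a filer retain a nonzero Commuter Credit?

$292,000

After 55 increments the reduction is 55 × $200 = $11,000, leaving $200; one more increment wipes it out. Increment 55 ends at excess 55 × $400 = $22,000, so the highest qualifying income is $270,000 + $22,000 = $292,000.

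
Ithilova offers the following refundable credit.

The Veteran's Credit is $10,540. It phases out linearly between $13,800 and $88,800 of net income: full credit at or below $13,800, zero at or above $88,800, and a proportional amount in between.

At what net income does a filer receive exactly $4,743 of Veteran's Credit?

$4,743 is 4,743/10,540 of the full $10,540, so 5,797/10,540 of the $75,000 range has been used: income = $13,800 + $75,000 × 5,797/10,540 = $55,050.

$55,050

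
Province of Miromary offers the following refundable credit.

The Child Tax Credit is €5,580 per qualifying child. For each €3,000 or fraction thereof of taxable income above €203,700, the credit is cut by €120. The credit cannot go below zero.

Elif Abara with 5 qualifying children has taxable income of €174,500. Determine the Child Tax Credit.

€27,900

Child Tax Credit: base = 5 × €5,580 = €27,900. €174,500 is at or below the €203,700 threshold, so the full €27,900 applies.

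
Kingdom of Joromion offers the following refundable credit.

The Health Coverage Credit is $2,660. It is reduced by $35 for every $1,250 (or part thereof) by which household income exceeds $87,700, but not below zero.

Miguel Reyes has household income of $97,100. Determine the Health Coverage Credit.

Health Coverage Credit: income exceeds $87,700 by $9,400, which is 8 full-or-partial $1,250 increments; reduction = 8 × $35 = $280, leaving $2,380.

$2,380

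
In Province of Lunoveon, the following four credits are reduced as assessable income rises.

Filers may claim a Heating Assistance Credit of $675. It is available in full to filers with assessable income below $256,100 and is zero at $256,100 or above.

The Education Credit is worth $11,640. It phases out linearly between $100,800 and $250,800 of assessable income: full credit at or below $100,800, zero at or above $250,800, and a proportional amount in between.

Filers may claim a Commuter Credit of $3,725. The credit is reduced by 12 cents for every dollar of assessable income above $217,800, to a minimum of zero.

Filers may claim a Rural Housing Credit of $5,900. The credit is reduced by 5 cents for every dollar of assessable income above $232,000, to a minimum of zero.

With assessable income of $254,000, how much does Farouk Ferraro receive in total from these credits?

Heating Assistance Credit: $254,000 is below the $256,100 cutoff, so the full $675 applies.
Education Credit: $254,000 is at or above $250,800, so the credit is $0.
Commuter Credit: 12% of the $36,200 excess over $217,800 is $4,344 ≥ base, so the credit is $0.
Rural Housing Credit: 5% of the $22,000 excess over $232,000 is $1,100; credit = $5,900 − $1,100 = $4,800.
Total: $675 + $0 + $0 + $4,800 = $5,475.

$5,475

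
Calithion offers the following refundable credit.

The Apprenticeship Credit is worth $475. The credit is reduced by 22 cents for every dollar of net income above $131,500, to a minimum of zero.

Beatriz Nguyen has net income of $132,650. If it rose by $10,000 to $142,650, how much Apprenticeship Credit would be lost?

At $132,650 — 22% of the $1,150 excess over $131,500 is $253; credit = $475 − $253 = $222.
At $142,650 — 22% of the $11,150 excess over $131,500 is $2,453 ≥ base, so the credit is $0.
Lost: $222 − $0 = $222.

$222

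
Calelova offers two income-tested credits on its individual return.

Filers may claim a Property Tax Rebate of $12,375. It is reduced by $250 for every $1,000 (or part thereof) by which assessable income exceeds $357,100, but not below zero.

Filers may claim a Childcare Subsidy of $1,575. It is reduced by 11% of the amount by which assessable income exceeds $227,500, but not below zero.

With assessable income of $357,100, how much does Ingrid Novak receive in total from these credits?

$12,375

Property Tax Rebate: $357,100 is at or below the $357,100 threshold, so the full $12,375 applies.
Childcare Subsidy: 11% of the $129,600 excess over $227,500 is $14,256 ≥ base, so the credit is $0.
Total: $12,375 + $0 = $12,375.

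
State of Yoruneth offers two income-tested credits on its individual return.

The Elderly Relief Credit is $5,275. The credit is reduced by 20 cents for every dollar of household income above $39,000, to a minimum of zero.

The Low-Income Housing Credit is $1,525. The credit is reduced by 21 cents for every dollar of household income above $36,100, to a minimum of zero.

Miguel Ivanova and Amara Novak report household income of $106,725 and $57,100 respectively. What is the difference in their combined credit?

$1,655

Miguel ($106,725): Elderly Relief Credit: 20% of the $67,725 excess over $39,000 is $13,545 ≥ base, so the credit is $0. Low-Income Housing Credit: 21% of the $70,625 excess over $36,100 is $14,831.25 ≥ base, so the credit is $0. total $0 + $0 = $0
Amara ($57,100): Elderly Relief Credit: 20% of the $18,100 excess over $39,000 is $3,620; credit = $5,275 − $3,620 = $1,655. Low-Income Housing Credit: 21% of the $21,000 excess over $36,100 is $4,410 ≥ base, so the credit is $0. total $1,655 + $0 = $1,655
Difference: |$0 − $1,655| = $1,655.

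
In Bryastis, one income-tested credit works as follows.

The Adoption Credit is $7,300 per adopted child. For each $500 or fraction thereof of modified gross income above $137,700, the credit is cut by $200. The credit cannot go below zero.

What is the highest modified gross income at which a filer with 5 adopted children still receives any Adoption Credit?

Full credit = 5 × $7,300 = $36,500.
After 182 increments the reduction is 182 × $200 = $36,400, leaving $100; one more increment wipes it out. Increment 182 ends at excess 182 × $500 = $91,000, so the highest qualifying income is $137,700 + $91,000 = $228,700.

$228,700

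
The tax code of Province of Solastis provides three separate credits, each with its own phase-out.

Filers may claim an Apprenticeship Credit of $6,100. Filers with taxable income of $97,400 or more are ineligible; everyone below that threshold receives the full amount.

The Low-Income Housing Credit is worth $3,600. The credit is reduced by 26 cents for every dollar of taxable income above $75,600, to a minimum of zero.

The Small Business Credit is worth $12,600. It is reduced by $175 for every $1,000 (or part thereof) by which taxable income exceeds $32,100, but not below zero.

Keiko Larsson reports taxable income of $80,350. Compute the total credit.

Apprenticeship Credit: $80,350 is below the $97,400 cutoff, so the full $6,100 applies.
Low-Income Housing Credit: 26% of the $4,750 excess over $75,600 is $1,235; credit = $3,600 − $1,235 = $2,365.
Small Business Credit: income exceeds $32,100 by $48,250, which is 49 full-or-partial $1,000 increments; reduction = 49 × $175 = $8,575, leaving $4,025.
Total: $6,100 + $2,365 + $4,025 = $12,490.

$12,490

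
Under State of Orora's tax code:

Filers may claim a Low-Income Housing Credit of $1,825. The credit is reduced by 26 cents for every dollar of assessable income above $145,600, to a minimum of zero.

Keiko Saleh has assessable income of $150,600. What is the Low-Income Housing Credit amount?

$525

Low-Income Housing Credit: 26% of the $5,000 excess over $145,600 is $1,300; credit = $1,825 − $1,300 = $525.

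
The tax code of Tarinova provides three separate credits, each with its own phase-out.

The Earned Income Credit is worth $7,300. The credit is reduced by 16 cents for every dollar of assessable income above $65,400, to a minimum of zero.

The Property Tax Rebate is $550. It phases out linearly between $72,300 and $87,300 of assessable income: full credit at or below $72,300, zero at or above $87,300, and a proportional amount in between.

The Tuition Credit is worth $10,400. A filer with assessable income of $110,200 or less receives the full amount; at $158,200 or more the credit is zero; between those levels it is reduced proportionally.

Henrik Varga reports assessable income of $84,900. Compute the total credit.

$14,668

Earned Income Credit: 16% of the $19,500 excess over $65,400 is $3,120; credit = $7,300 − $3,120 = $4,180.
Property Tax Rebate: $84,900 is $12,600 into a $15,000 phase-out range, leaving 2,400/15,000 of the credit: $550 × 2,400/15,000 = $88.
Tuition Credit: $84,900 is at or below the $110,200 threshold, so the full $10,400 applies.
Total: $4,180 + $88 + $10,400 = $14,668.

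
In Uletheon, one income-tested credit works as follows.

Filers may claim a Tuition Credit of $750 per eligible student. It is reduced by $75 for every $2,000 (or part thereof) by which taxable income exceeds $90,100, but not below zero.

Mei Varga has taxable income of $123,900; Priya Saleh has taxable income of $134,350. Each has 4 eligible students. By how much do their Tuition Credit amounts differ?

$450

Mei ($123,900): Tuition Credit: base = 4 × $750 = $3,000. income exceeds $90,100 by $33,800, which is 17 full-or-partial $2,000 increments; reduction = 17 × $75 = $1,275, leaving $1,725.
Priya ($134,350): Tuition Credit: base = 4 × $750 = $3,000. income exceeds $90,100 by $44,250, which is 23 full-or-partial $2,000 increments; reduction = 23 × $75 = $1,725, leaving $1,275.
Difference: |$1,725 − $1,275| = $450.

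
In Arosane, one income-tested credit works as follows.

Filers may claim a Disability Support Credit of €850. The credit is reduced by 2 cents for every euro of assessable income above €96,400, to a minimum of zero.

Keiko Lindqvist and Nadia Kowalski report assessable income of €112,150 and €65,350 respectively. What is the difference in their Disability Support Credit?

€315

Keiko (€112,150): Disability Support Credit: 2% of the €15,750 excess over €96,400 is €315; credit = €850 − €315 = €535.
Nadia (€65,350): Disability Support Credit: €65,350 is at or below the €96,400 threshold, so the full €850 applies.
Difference: |€535 − €850| = €315.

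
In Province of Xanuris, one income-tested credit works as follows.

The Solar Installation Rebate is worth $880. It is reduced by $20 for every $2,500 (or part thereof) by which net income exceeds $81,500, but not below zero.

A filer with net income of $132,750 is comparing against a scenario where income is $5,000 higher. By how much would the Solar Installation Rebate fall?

At $132,750 — income exceeds $81,500 by $51,250, which is 21 full-or-partial $2,500 increments; reduction = 21 × $20 = $420, leaving $460.
At $137,750 — income exceeds $81,500 by $56,250, which is 23 full-or-partial $2,500 increments; reduction = 23 × $20 = $460, leaving $420.
Lost: $460 − $420 = $40.

$40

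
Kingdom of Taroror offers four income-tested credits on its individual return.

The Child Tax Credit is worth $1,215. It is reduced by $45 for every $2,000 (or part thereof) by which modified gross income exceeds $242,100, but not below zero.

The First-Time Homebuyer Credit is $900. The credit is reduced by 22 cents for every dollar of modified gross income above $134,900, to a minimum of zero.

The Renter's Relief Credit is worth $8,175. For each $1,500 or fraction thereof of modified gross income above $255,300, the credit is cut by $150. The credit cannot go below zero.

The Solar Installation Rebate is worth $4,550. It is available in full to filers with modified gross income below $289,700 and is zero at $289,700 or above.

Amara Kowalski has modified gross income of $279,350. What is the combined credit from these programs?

$10,535

Child Tax Credit: income exceeds $242,100 by $37,250, which is 19 full-or-partial $2,000 increments; reduction = 19 × $45 = $855, leaving $360.
First-Time Homebuyer Credit: 22% of the $144,450 excess over $134,900 is $31,779 ≥ base, so the credit is $0.
Renter's Relief Credit: income exceeds $255,300 by $24,050, which is 17 full-or-partial $1,500 increments; reduction = 17 × $150 = $2,550, leaving $5,625.
Solar Installation Rebate: $279,350 is below the $289,700 cutoff, so the full $4,550 applies.
Total: $360 + $0 + $5,625 + $4,550 = $10,535.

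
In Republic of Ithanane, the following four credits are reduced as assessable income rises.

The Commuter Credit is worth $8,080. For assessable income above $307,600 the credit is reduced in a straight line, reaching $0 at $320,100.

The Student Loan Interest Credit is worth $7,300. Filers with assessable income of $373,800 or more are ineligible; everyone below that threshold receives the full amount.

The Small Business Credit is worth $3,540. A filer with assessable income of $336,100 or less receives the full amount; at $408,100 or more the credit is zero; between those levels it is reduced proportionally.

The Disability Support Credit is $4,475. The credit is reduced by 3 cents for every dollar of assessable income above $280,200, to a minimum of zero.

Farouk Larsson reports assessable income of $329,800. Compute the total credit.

Commuter Credit: $329,800 is at or above $320,100, so the credit is $0.
Student Loan Interest Credit: $329,800 is below the $373,800 cutoff, so the full $7,300 applies.
Small Business Credit: $329,800 is at or below the $336,100 threshold, so the full $3,540 applies.
Disability Support Credit: 3% of the $49,600 excess over $280,200 is $1,488; credit = $4,475 − $1,488 = $2,987.
Total: $0 + $7,300 + $3,540 + $2,987 = $13,827.

$13,827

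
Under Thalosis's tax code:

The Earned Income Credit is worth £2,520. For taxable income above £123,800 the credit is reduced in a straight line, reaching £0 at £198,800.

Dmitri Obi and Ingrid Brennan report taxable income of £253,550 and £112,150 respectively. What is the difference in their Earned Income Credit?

£2,520

Dmitri (£253,550): Earned Income Credit: £253,550 is at or above £198,800, so the credit is £0.
Ingrid (£112,150): Earned Income Credit: £112,150 is at or below the £123,800 threshold, so the full £2,520 applies.
Difference: |£0 − £2,520| = £2,520.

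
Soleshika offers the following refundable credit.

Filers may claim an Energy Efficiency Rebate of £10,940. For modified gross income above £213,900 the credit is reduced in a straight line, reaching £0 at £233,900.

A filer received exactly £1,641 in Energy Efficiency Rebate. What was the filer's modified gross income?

£230,900

£1,641 is 1,641/10,940 of the full £10,940, so 9,299/10,940 of the £20,000 range has been used: income = £213,900 + £20,000 × 9,299/10,940 = £230,900.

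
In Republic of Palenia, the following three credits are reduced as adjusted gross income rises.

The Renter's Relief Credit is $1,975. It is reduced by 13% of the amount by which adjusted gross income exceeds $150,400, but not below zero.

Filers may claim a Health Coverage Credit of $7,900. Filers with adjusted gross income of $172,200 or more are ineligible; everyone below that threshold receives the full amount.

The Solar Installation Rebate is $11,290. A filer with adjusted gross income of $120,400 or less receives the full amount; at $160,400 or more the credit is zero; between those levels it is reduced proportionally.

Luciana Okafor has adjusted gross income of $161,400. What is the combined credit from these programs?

$8,445

Renter's Relief Credit: 13% of the $11,000 excess over $150,400 is $1,430; credit = $1,975 − $1,430 = $545.
Health Coverage Credit: $161,400 is below the $172,200 cutoff, so the full $7,900 applies.
Solar Installation Rebate: $161,400 is at or above $160,400, so the credit is $0.
Total: $545 + $7,900 + $0 = $8,445.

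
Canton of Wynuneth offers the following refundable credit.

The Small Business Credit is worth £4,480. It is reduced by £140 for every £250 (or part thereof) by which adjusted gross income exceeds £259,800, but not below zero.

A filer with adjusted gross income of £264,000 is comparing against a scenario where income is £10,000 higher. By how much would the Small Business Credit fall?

£2,100

At £264,000 — income exceeds £259,800 by £4,200, which is 17 full-or-partial £250 increments; reduction = 17 × £140 = £2,380, leaving £2,100.
At £274,000 — income exceeds £259,800 by £14,200 → 57 increments × £140 = £7,980 ≥ base, so the credit is £0.
Lost: £2,100 − £0 = £2,100.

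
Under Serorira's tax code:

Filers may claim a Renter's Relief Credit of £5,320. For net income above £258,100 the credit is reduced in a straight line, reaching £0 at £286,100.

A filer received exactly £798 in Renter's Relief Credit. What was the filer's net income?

£281,900

£798 is 798/5,320 of the full £5,320, so 4,522/5,320 of the £28,000 range has been used: income = £258,100 + £28,000 × 4,522/5,320 = £281,900.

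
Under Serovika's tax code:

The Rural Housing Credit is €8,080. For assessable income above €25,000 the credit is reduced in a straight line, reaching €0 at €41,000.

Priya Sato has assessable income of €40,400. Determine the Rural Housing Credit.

€303

Rural Housing Credit: €40,400 is €15,400 into a €16,000 phase-out range, leaving 600/16,000 of the credit: €8,080 × 600/16,000 = €303.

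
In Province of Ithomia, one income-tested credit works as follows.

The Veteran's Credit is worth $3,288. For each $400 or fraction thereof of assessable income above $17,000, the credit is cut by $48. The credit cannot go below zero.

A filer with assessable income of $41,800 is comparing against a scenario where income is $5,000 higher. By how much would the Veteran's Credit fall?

At $41,800 — income exceeds $17,000 by $24,800, which is 62 full-or-partial $400 increments; reduction = 62 × $48 = $2,976, leaving $312.
At $46,800 — income exceeds $17,000 by $29,800 → 75 increments × $48 = $3,600 ≥ base, so the credit is $0.
Lost: $312 − $0 = $312.

$312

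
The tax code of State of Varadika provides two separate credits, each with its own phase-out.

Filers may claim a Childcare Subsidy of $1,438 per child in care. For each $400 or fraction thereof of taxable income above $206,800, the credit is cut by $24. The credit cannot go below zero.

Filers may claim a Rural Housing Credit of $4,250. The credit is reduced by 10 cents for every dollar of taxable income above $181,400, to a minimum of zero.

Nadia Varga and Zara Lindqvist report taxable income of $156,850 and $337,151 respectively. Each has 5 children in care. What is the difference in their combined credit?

Nadia ($156,850): Childcare Subsidy: base = 5 × $1,438 = $7,190. $156,850 is at or below the $206,800 threshold, so the full $7,190 applies. Rural Housing Credit: $156,850 is at or below the $181,400 threshold, so the full $4,250 applies. total $7,190 + $4,250 = $11,440
Zara ($337,151): Childcare Subsidy: base = 5 × $1,438 = $7,190. income exceeds $206,800 by $130,351 → 326 increments × $24 = $7,824 ≥ base, so the credit is $0. Rural Housing Credit: 10% of the $155,751 excess over $181,400 is $15,575.10 ≥ base, so the credit is $0. total $0 + $0 = $0
Difference: |$11,440 − $0| = $11,440.

$11,440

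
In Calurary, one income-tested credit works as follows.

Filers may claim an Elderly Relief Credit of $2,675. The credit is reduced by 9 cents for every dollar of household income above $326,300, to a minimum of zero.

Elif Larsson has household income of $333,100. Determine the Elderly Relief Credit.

Elderly Relief Credit: 9% of the $6,800 excess over $326,300 is $612; credit = $2,675 − $612 = $2,063.

$2,063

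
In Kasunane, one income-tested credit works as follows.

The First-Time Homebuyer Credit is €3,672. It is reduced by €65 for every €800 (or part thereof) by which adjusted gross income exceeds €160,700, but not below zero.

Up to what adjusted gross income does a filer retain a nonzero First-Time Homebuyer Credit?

€205,500

After 56 increments the reduction is 56 × €65 = €3,640, leaving €32; one more increment wipes it out. Increment 56 ends at excess 56 × €800 = €44,800, so the highest qualifying income is €160,700 + €44,800 = €205,500.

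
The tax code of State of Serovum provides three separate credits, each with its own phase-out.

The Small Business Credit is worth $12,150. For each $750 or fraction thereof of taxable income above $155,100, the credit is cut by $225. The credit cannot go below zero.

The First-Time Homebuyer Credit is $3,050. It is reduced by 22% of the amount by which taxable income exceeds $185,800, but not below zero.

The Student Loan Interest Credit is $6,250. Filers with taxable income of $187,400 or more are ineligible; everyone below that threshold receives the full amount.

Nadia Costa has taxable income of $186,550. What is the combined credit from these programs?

Small Business Credit: income exceeds $155,100 by $31,450, which is 42 full-or-partial $750 increments; reduction = 42 × $225 = $9,450, leaving $2,700.
First-Time Homebuyer Credit: 22% of the $750 excess over $185,800 is $165; credit = $3,050 − $165 = $2,885.
Student Loan Interest Credit: $186,550 is below the $187,400 cutoff, so the full $6,250 applies.
Total: $2,700 + $2,885 + $6,250 = $11,835.

$11,835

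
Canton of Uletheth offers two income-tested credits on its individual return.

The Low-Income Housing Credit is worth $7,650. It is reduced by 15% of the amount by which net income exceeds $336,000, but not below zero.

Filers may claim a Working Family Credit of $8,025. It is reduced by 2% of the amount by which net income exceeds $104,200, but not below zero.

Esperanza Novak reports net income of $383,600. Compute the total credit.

Low-Income Housing Credit: 15% of the $47,600 excess over $336,000 is $7,140; credit = $7,650 − $7,140 = $510.
Working Family Credit: 2% of the $279,400 excess over $104,200 is $5,588; credit = $8,025 − $5,588 = $2,437.
Total: $510 + $2,437 = $2,947.

$2,947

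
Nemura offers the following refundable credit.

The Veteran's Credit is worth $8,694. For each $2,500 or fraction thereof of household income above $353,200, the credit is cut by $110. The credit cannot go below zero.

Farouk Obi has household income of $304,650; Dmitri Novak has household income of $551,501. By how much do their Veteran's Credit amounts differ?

Farouk ($304,650): Veteran's Credit: $304,650 is at or below the $353,200 threshold, so the full $8,694 applies.
Dmitri ($551,501): Veteran's Credit: income exceeds $353,200 by $198,301 → 80 increments × $110 = $8,800 ≥ base, so the credit is $0.
Difference: |$8,694 − $0| = $8,694.

$8,694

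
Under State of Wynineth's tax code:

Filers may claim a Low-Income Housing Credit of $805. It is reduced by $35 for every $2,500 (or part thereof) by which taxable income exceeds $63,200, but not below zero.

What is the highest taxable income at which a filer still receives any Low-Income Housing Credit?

$118,200

After 22 increments the reduction is 22 × $35 = $770, leaving $35; one more increment wipes it out. Increment 22 ends at excess 22 × $2,500 = $55,000, so the highest qualifying income is $63,200 + $55,000 = $118,200.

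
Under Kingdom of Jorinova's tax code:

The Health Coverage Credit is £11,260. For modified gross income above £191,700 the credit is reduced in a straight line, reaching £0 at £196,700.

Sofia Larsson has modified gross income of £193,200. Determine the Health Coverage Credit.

£7,882

Health Coverage Credit: £193,200 is £1,500 into a £5,000 phase-out range, leaving 3,500/5,000 of the credit: £11,260 × 3,500/5,000 = £7,882.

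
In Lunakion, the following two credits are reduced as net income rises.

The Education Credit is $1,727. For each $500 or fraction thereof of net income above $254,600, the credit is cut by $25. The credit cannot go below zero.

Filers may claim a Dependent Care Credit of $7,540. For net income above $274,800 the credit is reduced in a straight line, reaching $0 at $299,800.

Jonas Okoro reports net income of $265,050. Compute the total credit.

Education Credit: income exceeds $254,600 by $10,450, which is 21 full-or-partial $500 increments; reduction = 21 × $25 = $525, leaving $1,202.
Dependent Care Credit: $265,050 is at or below the $274,800 threshold, so the full $7,540 applies.
Total: $1,202 + $7,540 = $8,742.

$8,742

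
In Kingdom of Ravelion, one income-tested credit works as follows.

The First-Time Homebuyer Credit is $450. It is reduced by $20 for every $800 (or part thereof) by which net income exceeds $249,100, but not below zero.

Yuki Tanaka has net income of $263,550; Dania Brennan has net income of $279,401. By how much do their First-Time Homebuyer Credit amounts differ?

Yuki ($263,550): First-Time Homebuyer Credit: income exceeds $249,100 by $14,450, which is 19 full-or-partial $800 increments; reduction = 19 × $20 = $380, leaving $70.
Dania ($279,401): First-Time Homebuyer Credit: income exceeds $249,100 by $30,301 → 38 increments × $20 = $760 ≥ base, so the credit is $0.
Difference: |$70 − $0| = $70.

$70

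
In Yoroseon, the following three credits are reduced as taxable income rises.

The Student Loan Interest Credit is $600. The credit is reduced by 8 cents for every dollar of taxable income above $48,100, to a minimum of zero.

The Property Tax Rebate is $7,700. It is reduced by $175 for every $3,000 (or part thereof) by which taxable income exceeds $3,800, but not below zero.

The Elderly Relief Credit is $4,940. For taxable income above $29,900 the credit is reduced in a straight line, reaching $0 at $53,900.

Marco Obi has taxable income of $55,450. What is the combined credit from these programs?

Student Loan Interest Credit: 8% of the $7,350 excess over $48,100 is $588; credit = $600 − $588 = $12.
Property Tax Rebate: income exceeds $3,800 by $51,650, which is 18 full-or-partial $3,000 increments; reduction = 18 × $175 = $3,150, leaving $4,550.
Elderly Relief Credit: $55,450 is at or above $53,900, so the credit is $0.
Total: $12 + $4,550 + $0 = $4,562.

$4,562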